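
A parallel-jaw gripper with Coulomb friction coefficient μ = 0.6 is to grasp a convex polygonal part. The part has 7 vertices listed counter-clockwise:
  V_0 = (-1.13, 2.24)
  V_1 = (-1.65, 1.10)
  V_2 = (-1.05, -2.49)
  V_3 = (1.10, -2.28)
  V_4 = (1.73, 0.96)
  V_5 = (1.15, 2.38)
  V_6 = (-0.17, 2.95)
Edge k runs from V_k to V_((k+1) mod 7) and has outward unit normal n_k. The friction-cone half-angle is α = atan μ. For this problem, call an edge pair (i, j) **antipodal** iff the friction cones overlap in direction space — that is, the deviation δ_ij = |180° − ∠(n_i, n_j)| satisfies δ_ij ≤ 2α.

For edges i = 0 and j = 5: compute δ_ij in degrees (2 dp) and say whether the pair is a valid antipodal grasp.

α = atan 0.6 = 30.96°;  2α = 61.93°
edge 0: e_0 = (-0.52, -1.14);  n_0 = (-0.9098, +0.4150)
edge 5: e_5 = (-1.32, +0.57);  n_5 = (+0.3964, +0.9181)
∠(n_0, n_5) = 88.84°
δ = |180° − 88.84°| = 91.16°
91.16° > 2α = 61.93°  →  invalid

δ = 91.16°, invalid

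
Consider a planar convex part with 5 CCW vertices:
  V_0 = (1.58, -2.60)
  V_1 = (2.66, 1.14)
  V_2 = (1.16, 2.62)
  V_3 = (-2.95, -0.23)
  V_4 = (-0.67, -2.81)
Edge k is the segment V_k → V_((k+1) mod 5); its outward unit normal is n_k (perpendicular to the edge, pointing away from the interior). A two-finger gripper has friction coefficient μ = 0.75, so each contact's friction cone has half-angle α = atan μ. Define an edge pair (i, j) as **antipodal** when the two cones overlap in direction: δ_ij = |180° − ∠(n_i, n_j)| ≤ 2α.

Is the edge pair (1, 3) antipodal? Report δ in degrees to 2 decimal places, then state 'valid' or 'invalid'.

α = atan 0.75 = 36.87°;  2α = 73.74°
edge 1: e_1 = (-1.50, +1.48);  n_1 = (+0.7023, +0.7118)
edge 3: e_3 = (+2.28, -2.58);  n_3 = (-0.7493, -0.6622)
∠(n_1, n_3) = 176.08°
δ = |180° − 176.08°| = 3.92°
3.92° ≤ 2α = 73.74°  →  valid

δ = 3.92°, valid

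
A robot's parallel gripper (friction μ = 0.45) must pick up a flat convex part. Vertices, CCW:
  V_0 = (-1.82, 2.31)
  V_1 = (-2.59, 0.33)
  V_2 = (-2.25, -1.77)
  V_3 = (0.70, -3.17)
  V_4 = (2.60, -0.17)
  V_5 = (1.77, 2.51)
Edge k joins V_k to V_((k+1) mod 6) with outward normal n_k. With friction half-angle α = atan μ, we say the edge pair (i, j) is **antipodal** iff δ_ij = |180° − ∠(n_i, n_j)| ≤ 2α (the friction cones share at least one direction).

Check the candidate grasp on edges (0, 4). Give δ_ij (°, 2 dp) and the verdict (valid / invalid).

δ = 38.46°, valid

α = atan 0.45 = 24.23°;  2α = 48.46°
edge 0: e_0 = (-0.77, -1.98);  n_0 = (-0.9320, +0.3624)
edge 4: e_4 = (-0.83, +2.68);  n_4 = (+0.9552, +0.2958)
∠(n_0, n_4) = 141.54°
δ = |180° − 141.54°| = 38.46°
38.46° ≤ 2α = 48.46°  →  valid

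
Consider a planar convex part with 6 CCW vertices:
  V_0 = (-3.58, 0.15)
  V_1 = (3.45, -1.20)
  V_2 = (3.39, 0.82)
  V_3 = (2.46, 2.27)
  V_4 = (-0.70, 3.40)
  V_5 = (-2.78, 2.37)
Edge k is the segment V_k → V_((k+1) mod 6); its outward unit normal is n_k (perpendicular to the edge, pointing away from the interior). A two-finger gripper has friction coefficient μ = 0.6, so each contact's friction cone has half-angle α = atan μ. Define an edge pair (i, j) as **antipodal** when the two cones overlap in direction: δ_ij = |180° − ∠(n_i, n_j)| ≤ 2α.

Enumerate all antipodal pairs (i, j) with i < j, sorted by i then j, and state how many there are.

count = 5; pairs: (0,2), (0,3), (0,4), (1,5), (2,5)

α = atan 0.6 = 30.96°;  2α = 61.93°
n_0 = (-0.1886, -0.9821)
n_1 = (+0.9996, +0.0297)
n_2 = (+0.8417, +0.5399)
n_3 = (+0.3367, +0.9416)
n_4 = (-0.4438, +0.8961)
n_5 = (-0.9408, +0.3390)
  (0,1): δ = 77.43°  ·
  (0,2): δ = 46.45°  ✓
  (0,3): δ = 8.81°  ✓
  (0,4): δ = 37.21°  ✓
  (0,5): δ = 81.05°  ·
  (1,2): δ = 149.03°  ·
  (1,3): δ = 111.38°  ·
  (1,4): δ = 65.36°  ·
  (1,5): δ = 21.52°  ✓
  (2,3): δ = 142.35°  ·
  (2,4): δ = 96.33°  ·
  (2,5): δ = 52.49°  ✓
  (3,4): δ = 133.98°  ·
  (3,5): δ = 90.14°  ·
  (4,5): δ = 136.16°  ·
antipodal pairs: 5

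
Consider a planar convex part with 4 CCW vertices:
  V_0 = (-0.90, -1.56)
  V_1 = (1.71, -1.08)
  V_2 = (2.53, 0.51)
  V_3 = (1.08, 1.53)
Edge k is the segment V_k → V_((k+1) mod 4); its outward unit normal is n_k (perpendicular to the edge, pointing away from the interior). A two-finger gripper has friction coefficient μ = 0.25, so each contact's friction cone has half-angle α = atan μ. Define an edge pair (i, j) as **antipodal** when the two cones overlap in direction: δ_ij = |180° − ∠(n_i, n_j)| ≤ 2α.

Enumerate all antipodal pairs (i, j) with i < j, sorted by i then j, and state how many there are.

count = 1; pairs: (1,3)

α = atan 0.25 = 14.04°;  2α = 28.07°
n_0 = (+0.1809, -0.9835)
n_1 = (+0.8888, -0.4584)
n_2 = (+0.5754, +0.8179)
n_3 = (-0.8420, +0.5395)
  (0,1): δ = 127.70°  ·
  (0,2): δ = 45.55°  ·
  (0,3): δ = 46.93°  ·
  (1,2): δ = 97.84°  ·
  (1,3): δ = 5.37°  ✓
  (2,3): δ = 87.53°  ·
antipodal pairs: 1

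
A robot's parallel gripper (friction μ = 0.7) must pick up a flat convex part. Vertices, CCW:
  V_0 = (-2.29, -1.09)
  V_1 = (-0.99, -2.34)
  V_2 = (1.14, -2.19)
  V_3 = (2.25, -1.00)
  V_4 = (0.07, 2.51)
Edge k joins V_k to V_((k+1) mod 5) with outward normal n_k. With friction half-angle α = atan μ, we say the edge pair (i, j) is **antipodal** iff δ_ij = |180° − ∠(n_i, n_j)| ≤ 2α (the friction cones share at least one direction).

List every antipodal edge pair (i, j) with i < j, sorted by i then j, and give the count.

count = 5; pairs: (0,3), (1,3), (1,4), (2,4), (3,4)

α = atan 0.7 = 34.99°;  2α = 69.98°
n_0 = (-0.6931, -0.7208)
n_1 = (+0.0702, -0.9975)
n_2 = (+0.7313, -0.6821)
n_3 = (+0.8495, +0.5276)
n_4 = (-0.8363, +0.5483)
  (0,1): δ = 132.10°  ·
  (0,2): δ = 89.13°  ·
  (0,3): δ = 14.28°  ✓
  (0,4): δ = 100.63°  ·
  (1,2): δ = 137.04°  ·
  (1,3): δ = 62.18°  ✓
  (1,4): δ = 52.72°  ✓
  (2,3): δ = 105.15°  ·
  (2,4): δ = 9.76°  ✓
  (3,4): δ = 65.09°  ✓
antipodal pairs: 5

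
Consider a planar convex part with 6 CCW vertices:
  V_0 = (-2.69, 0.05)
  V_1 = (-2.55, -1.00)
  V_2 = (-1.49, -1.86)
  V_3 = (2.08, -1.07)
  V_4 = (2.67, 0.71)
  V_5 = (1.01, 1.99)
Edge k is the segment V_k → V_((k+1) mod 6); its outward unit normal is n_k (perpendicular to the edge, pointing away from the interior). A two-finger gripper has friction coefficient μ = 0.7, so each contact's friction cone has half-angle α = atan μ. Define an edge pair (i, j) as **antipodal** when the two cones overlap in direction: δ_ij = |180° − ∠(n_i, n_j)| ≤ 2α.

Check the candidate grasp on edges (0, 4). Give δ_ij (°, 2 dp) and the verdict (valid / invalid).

α = atan 0.7 = 34.99°;  2α = 69.98°
edge 0: e_0 = (+0.14, -1.05);  n_0 = (-0.9912, -0.1322)
edge 4: e_4 = (-1.66, +1.28);  n_4 = (+0.6106, +0.7919)
∠(n_0, n_4) = 135.23°
δ = |180° − 135.23°| = 44.77°
44.77° ≤ 2α = 69.98°  →  valid

δ = 44.77°, valid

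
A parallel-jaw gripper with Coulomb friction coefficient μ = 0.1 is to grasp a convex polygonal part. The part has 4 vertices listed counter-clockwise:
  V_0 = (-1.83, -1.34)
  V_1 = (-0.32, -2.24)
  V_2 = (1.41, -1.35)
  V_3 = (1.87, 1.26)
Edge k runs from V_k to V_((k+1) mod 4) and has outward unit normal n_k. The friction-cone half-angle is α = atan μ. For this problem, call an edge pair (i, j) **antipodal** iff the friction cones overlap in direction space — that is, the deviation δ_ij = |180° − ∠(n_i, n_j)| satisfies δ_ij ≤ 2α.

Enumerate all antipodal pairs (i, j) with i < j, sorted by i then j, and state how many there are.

count = 1; pairs: (1,3)

α = atan 0.1 = 5.71°;  2α = 11.42°
n_0 = (-0.5120, -0.8590)
n_1 = (+0.4575, -0.8892)
n_2 = (+0.9848, -0.1736)
n_3 = (-0.5749, +0.8182)
  (0,1): δ = 121.98°  ·
  (0,2): δ = 69.20°  ·
  (0,3): δ = 65.89°  ·
  (1,2): δ = 127.22°  ·
  (1,3): δ = 7.87°  ✓
  (2,3): δ = 44.91°  ·
antipodal pairs: 1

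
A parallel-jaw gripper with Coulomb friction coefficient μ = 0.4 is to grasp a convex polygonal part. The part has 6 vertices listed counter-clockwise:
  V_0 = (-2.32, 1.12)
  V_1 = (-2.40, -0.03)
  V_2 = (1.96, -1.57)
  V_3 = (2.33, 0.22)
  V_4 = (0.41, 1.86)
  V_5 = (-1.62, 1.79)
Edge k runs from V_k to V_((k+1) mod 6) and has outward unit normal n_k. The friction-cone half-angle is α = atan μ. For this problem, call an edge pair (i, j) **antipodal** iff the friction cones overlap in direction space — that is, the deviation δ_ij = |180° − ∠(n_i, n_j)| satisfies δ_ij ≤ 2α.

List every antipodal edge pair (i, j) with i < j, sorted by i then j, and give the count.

count = 4; pairs: (0,2), (1,3), (1,4), (2,5)

α = atan 0.4 = 21.80°;  2α = 43.60°
n_0 = (-0.9976, +0.0694)
n_1 = (-0.3330, -0.9429)
n_2 = (+0.9793, -0.2024)
n_3 = (+0.6495, +0.7604)
n_4 = (-0.0345, +0.9994)
n_5 = (-0.6915, +0.7224)
  (0,1): δ = 105.47°  ·
  (0,2): δ = 7.70°  ✓
  (0,3): δ = 53.48°  ·
  (0,4): δ = 95.95°  ·
  (0,5): δ = 137.72°  ·
  (1,2): δ = 82.23°  ·
  (1,3): δ = 21.05°  ✓
  (1,4): δ = 21.43°  ✓
  (1,5): δ = 63.20°  ·
  (2,3): δ = 118.82°  ·
  (2,4): δ = 76.35°  ·
  (2,5): δ = 34.58°  ✓
  (3,4): δ = 137.52°  ·
  (3,5): δ = 95.75°  ·
  (4,5): δ = 138.23°  ·
antipodal pairs: 4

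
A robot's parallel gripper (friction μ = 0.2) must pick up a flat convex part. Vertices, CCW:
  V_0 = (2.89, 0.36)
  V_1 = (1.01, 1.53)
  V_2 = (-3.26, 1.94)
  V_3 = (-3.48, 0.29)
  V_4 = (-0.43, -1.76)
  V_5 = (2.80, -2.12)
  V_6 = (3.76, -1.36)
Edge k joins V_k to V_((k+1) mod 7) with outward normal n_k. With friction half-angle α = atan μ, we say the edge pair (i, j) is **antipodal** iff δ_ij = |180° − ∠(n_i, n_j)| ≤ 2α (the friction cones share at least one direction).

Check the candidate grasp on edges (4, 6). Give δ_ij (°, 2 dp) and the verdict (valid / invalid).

α = atan 0.2 = 11.31°;  2α = 22.62°
edge 4: e_4 = (+3.23, -0.36);  n_4 = (-0.1108, -0.9938)
edge 6: e_6 = (-0.87, +1.72);  n_6 = (+0.8923, +0.4514)
∠(n_4, n_6) = 123.19°
δ = |180° − 123.19°| = 56.81°
56.81° > 2α = 22.62°  →  invalid

δ = 56.81°, invalid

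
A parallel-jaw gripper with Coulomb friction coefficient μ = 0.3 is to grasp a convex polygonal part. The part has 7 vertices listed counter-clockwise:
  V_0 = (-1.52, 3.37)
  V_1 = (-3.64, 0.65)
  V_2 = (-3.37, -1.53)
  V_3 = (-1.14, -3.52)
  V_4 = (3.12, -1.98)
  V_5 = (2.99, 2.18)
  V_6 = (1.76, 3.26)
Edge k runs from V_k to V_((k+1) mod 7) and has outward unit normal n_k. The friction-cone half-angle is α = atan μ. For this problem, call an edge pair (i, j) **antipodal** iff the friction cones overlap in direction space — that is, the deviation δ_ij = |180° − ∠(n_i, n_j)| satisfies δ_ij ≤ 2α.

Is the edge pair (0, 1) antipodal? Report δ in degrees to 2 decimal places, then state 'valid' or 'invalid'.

δ = 135.01°, invalid

α = atan 0.3 = 16.70°;  2α = 33.40°
edge 0: e_0 = (-2.12, -2.72);  n_0 = (-0.7887, +0.6147)
edge 1: e_1 = (+0.27, -2.18);  n_1 = (-0.9924, -0.1229)
∠(n_0, n_1) = 44.99°
δ = |180° − 44.99°| = 135.01°
135.01° > 2α = 33.40°  →  invalid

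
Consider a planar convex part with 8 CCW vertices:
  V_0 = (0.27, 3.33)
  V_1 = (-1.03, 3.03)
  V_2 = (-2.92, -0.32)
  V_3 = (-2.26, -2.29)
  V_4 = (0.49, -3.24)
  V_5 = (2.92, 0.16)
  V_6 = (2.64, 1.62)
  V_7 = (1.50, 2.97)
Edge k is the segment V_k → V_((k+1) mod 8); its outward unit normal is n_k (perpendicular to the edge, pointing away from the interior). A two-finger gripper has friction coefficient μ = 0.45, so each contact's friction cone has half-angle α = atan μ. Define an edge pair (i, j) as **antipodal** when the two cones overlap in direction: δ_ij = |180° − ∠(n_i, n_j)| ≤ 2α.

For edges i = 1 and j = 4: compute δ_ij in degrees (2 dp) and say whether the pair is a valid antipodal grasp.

α = atan 0.45 = 24.23°;  2α = 48.46°
edge 1: e_1 = (-1.89, -3.35);  n_1 = (-0.8709, +0.4914)
edge 4: e_4 = (+2.43, +3.40);  n_4 = (+0.8136, -0.5815)
∠(n_1, n_4) = 173.88°
δ = |180° − 173.88°| = 6.12°
6.12° ≤ 2α = 48.46°  →  valid

δ = 6.12°, valid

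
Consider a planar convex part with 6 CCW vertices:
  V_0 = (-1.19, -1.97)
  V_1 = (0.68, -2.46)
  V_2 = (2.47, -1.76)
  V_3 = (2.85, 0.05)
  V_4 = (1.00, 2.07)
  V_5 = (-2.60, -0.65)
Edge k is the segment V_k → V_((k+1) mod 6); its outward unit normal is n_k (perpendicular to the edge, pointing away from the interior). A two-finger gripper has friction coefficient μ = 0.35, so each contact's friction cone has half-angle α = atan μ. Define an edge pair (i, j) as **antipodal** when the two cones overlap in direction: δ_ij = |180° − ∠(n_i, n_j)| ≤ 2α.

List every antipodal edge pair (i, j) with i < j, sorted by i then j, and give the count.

α = atan 0.35 = 19.29°;  2α = 38.58°
n_0 = (-0.2535, -0.9673)
n_1 = (+0.3642, -0.9313)
n_2 = (+0.9787, -0.2055)
n_3 = (+0.7375, +0.6754)
n_4 = (-0.6028, +0.7979)
n_5 = (-0.6834, -0.7300)
  (0,1): δ = 143.96°  ·
  (0,2): δ = 87.17°  ·
  (0,3): δ = 32.83°  ✓
  (0,4): δ = 51.76°  ·
  (0,5): δ = 151.57°  ·
  (1,2): δ = 123.22°  ·
  (1,3): δ = 68.87°  ·
  (1,4): δ = 15.71°  ✓
  (1,5): δ = 115.53°  ·
  (2,3): δ = 125.66°  ·
  (2,4): δ = 41.07°  ·
  (2,5): δ = 58.74°  ·
  (3,4): δ = 95.41°  ·
  (3,5): δ = 4.40°  ✓
  (4,5): δ = 80.18°  ·
antipodal pairs: 3

count = 3; pairs: (0,3), (1,4), (3,5)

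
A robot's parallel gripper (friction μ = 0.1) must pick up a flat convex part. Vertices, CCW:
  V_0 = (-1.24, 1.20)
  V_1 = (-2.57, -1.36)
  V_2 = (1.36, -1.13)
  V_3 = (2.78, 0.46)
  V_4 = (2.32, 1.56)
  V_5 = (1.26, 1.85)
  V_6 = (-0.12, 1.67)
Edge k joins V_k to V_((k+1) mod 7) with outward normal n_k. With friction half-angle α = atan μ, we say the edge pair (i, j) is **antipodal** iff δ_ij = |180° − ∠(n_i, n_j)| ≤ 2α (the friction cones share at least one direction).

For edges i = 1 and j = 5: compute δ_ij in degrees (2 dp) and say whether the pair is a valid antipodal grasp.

α = atan 0.1 = 5.71°;  2α = 11.42°
edge 1: e_1 = (+3.93, +0.23);  n_1 = (+0.0584, -0.9983)
edge 5: e_5 = (-1.38, -0.18);  n_5 = (-0.1293, +0.9916)
∠(n_1, n_5) = 175.92°
δ = |180° − 175.92°| = 4.08°
4.08° ≤ 2α = 11.42°  →  valid

δ = 4.08°, valid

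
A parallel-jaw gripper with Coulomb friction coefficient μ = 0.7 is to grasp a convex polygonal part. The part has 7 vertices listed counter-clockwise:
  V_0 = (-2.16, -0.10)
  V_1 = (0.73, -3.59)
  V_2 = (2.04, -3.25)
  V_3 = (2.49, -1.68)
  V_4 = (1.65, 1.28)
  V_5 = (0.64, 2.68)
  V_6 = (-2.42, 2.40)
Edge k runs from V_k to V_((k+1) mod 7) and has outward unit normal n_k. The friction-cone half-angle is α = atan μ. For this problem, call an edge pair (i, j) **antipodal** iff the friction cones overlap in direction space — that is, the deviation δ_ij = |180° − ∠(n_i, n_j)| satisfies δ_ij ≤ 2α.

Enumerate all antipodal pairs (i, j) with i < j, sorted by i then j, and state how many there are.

α = atan 0.7 = 34.99°;  2α = 69.98°
n_0 = (-0.7702, -0.6378)
n_1 = (+0.2512, -0.9679)
n_2 = (+0.9613, -0.2755)
n_3 = (+0.9620, +0.2730)
n_4 = (+0.8110, +0.5851)
n_5 = (-0.0911, +0.9958)
n_6 = (-0.9946, -0.1034)
  (0,1): δ = 115.08°  ·
  (0,2): δ = 55.62°  ✓
  (0,3): δ = 23.78°  ✓
  (0,4): δ = 3.82°  ✓
  (0,5): δ = 55.60°  ✓
  (0,6): δ = 146.31°  ·
  (1,2): δ = 120.54°  ·
  (1,3): δ = 88.71°  ·
  (1,4): δ = 68.74°  ✓
  (1,5): δ = 9.32°  ✓
  (1,6): δ = 81.39°  ·
  (2,3): δ = 148.16°  ·
  (2,4): δ = 128.20°  ·
  (2,5): δ = 68.78°  ✓
  (2,6): δ = 21.93°  ✓
  (3,4): δ = 160.04°  ·
  (3,5): δ = 100.61°  ·
  (3,6): δ = 9.91°  ✓
  (4,5): δ = 120.58°  ·
  (4,6): δ = 29.87°  ✓
  (5,6): δ = 89.29°  ·
antipodal pairs: 10

count = 10; pairs: (0,2), (0,3), (0,4), (0,5), (1,4), (1,5), (2,5), (2,6), (3,6), (4,6)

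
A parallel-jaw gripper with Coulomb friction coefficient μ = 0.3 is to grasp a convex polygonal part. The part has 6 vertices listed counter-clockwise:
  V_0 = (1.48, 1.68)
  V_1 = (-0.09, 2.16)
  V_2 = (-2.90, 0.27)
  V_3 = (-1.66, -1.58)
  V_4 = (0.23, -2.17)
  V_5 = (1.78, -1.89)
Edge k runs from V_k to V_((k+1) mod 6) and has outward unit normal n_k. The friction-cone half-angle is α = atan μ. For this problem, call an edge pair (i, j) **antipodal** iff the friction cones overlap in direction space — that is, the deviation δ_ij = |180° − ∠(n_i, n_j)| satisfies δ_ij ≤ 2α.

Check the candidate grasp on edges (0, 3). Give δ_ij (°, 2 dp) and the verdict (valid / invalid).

δ = 0.34°, valid

α = atan 0.3 = 16.70°;  2α = 33.40°
edge 0: e_0 = (-1.57, +0.48);  n_0 = (+0.2924, +0.9563)
edge 3: e_3 = (+1.89, -0.59);  n_3 = (-0.2980, -0.9546)
∠(n_0, n_3) = 179.66°
δ = |180° − 179.66°| = 0.34°
0.34° ≤ 2α = 33.40°  →  valid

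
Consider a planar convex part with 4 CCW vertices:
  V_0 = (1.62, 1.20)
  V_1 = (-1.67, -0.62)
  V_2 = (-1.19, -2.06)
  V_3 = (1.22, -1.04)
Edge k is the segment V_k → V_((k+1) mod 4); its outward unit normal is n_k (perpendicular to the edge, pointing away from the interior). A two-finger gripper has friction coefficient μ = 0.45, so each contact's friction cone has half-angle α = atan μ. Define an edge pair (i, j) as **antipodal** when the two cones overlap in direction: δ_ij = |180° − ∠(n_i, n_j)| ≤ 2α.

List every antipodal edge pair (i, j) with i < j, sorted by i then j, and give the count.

count = 2; pairs: (0,2), (1,3)

α = atan 0.45 = 24.23°;  2α = 48.46°
n_0 = (-0.4841, +0.8750)
n_1 = (-0.9487, -0.3162)
n_2 = (+0.3898, -0.9209)
n_3 = (+0.9844, -0.1758)
  (0,1): δ = 100.52°  ·
  (0,2): δ = 6.01°  ✓
  (0,3): δ = 50.92°  ·
  (1,2): δ = 85.50°  ·
  (1,3): δ = 28.56°  ✓
  (2,3): δ = 123.06°  ·
antipodal pairs: 2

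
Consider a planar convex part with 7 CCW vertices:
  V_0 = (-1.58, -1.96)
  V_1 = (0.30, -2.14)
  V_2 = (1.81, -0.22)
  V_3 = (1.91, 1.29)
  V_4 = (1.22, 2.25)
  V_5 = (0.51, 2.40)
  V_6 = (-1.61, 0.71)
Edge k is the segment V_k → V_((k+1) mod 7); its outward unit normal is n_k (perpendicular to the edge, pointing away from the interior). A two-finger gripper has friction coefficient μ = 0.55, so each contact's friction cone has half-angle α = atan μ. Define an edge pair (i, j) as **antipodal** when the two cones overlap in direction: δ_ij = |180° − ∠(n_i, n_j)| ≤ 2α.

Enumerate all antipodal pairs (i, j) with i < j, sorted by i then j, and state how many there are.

α = atan 0.55 = 28.81°;  2α = 57.62°
n_0 = (-0.0953, -0.9954)
n_1 = (+0.7860, -0.6182)
n_2 = (+0.9978, -0.0661)
n_3 = (+0.8120, +0.5836)
n_4 = (+0.2067, +0.9784)
n_5 = (-0.6233, +0.7819)
n_6 = (-0.9999, -0.0112)
  (0,1): δ = 122.71°  ·
  (0,2): δ = 88.32°  ·
  (0,3): δ = 48.82°  ✓
  (0,4): δ = 6.46°  ✓
  (0,5): δ = 44.03°  ✓
  (0,6): δ = 96.11°  ·
  (1,2): δ = 145.61°  ·
  (1,3): δ = 106.11°  ·
  (1,4): δ = 63.75°  ·
  (1,5): δ = 13.26°  ✓
  (1,6): δ = 38.83°  ✓
  (2,3): δ = 140.50°  ·
  (2,4): δ = 98.14°  ·
  (2,5): δ = 47.65°  ✓
  (2,6): δ = 4.43°  ✓
  (3,4): δ = 137.64°  ·
  (3,5): δ = 87.15°  ·
  (3,6): δ = 35.06°  ✓
  (4,5): δ = 129.51°  ·
  (4,6): δ = 77.43°  ·
  (5,6): δ = 127.92°  ·
antipodal pairs: 8

count = 8; pairs: (0,3), (0,4), (0,5), (1,5), (1,6), (2,5), (2,6), (3,6)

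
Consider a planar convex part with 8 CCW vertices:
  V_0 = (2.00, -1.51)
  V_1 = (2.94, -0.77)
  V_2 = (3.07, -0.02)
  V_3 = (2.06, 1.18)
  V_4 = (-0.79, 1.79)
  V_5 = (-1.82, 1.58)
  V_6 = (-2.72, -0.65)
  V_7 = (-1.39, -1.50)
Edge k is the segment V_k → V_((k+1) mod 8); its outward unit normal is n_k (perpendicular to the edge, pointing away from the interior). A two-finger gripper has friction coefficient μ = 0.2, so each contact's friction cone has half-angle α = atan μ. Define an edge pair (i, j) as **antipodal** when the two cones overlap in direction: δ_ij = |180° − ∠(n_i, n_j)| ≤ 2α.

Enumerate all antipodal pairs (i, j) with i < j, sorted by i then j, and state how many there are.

α = atan 0.2 = 11.31°;  2α = 22.62°
n_0 = (+0.6186, -0.7857)
n_1 = (+0.9853, -0.1708)
n_2 = (+0.7651, +0.6439)
n_3 = (+0.2093, +0.9779)
n_4 = (-0.1998, +0.9798)
n_5 = (-0.9273, +0.3743)
n_6 = (-0.5385, -0.8426)
n_7 = (-0.0029, -1.0000)
  (0,1): δ = 138.04°  ·
  (0,2): δ = 88.12°  ·
  (0,3): δ = 50.29°  ·
  (0,4): δ = 26.69°  ·
  (0,5): δ = 29.81°  ·
  (0,6): δ = 109.21°  ·
  (0,7): δ = 141.62°  ·
  (1,2): δ = 130.08°  ·
  (1,3): δ = 92.25°  ·
  (1,4): δ = 68.64°  ·
  (1,5): δ = 12.14°  ✓
  (1,6): δ = 67.25°  ·
  (1,7): δ = 99.66°  ·
  (2,3): δ = 142.17°  ·
  (2,4): δ = 118.56°  ·
  (2,5): δ = 62.06°  ·
  (2,6): δ = 17.33°  ✓
  (2,7): δ = 49.74°  ·
  (3,4): δ = 156.40°  ·
  (3,5): δ = 99.90°  ·
  (3,6): δ = 20.50°  ✓
  (3,7): δ = 11.91°  ✓
  (4,5): δ = 123.50°  ·
  (4,6): δ = 44.11°  ·
  (4,7): δ = 11.69°  ✓
  (5,6): δ = 100.60°  ·
  (5,7): δ = 68.19°  ·
  (6,7): δ = 147.59°  ·
antipodal pairs: 5

count = 5; pairs: (1,5), (2,6), (3,6), (3,7), (4,7)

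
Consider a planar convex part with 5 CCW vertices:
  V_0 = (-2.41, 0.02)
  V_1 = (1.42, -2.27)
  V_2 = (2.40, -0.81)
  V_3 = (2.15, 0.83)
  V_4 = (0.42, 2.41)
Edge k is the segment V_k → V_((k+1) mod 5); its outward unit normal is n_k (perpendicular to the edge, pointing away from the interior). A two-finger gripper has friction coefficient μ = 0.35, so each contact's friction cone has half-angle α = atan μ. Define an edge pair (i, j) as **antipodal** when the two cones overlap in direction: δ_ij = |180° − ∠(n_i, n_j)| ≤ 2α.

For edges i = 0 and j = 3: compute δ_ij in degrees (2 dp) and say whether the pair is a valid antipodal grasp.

α = atan 0.35 = 19.29°;  2α = 38.58°
edge 0: e_0 = (+3.83, -2.29);  n_0 = (-0.5132, -0.8583)
edge 3: e_3 = (-1.73, +1.58);  n_3 = (+0.6744, +0.7384)
∠(n_0, n_3) = 168.47°
δ = |180° − 168.47°| = 11.53°
11.53° ≤ 2α = 38.58°  →  valid

δ = 11.53°, valid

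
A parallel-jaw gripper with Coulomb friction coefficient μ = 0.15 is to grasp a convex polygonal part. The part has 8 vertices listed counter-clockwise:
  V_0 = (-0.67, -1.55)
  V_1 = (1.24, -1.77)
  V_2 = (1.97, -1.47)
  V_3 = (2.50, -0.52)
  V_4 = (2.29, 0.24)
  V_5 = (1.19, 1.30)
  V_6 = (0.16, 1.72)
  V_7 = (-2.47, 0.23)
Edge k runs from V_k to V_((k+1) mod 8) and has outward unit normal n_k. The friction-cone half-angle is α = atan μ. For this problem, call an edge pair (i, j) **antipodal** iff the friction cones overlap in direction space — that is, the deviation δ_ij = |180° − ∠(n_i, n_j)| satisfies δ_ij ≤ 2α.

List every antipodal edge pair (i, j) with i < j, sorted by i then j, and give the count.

α = atan 0.15 = 8.53°;  2α = 17.06°
n_0 = (-0.1144, -0.9934)
n_1 = (+0.3801, -0.9249)
n_2 = (+0.8733, -0.4872)
n_3 = (+0.9639, +0.2663)
n_4 = (+0.6939, +0.7201)
n_5 = (+0.3776, +0.9260)
n_6 = (-0.4929, +0.8701)
n_7 = (-0.7031, -0.7110)
  (0,1): δ = 151.09°  ·
  (0,2): δ = 112.59°  ·
  (0,3): δ = 67.98°  ·
  (0,4): δ = 37.37°  ·
  (0,5): δ = 15.61°  ✓
  (0,6): δ = 36.10°  ·
  (0,7): δ = 141.89°  ·
  (1,2): δ = 141.50°  ·
  (1,3): δ = 96.89°  ·
  (1,4): δ = 66.28°  ·
  (1,5): δ = 44.52°  ·
  (1,6): δ = 7.19°  ✓
  (1,7): δ = 112.98°  ·
  (2,3): δ = 135.40°  ·
  (2,4): δ = 104.78°  ·
  (2,5): δ = 83.03°  ·
  (2,6): δ = 31.31°  ·
  (2,7): δ = 74.48°  ·
  (3,4): δ = 149.39°  ·
  (3,5): δ = 127.63°  ·
  (3,6): δ = 75.91°  ·
  (3,7): δ = 29.87°  ·
  (4,5): δ = 158.24°  ·
  (4,6): δ = 106.53°  ·
  (4,7): δ = 0.74°  ✓
  (5,6): δ = 128.28°  ·
  (5,7): δ = 22.50°  ·
  (6,7): δ = 74.21°  ·
antipodal pairs: 3

count = 3; pairs: (0,5), (1,6), (4,7)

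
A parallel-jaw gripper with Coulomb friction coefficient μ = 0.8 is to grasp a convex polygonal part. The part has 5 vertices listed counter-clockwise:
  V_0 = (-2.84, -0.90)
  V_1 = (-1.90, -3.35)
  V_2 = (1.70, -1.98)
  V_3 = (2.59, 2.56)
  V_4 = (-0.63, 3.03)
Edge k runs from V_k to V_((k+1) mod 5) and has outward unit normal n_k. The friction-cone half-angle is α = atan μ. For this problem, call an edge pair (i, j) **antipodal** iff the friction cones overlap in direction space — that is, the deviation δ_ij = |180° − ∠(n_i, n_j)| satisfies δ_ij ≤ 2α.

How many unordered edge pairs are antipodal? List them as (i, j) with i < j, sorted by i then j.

count = 5; pairs: (0,2), (0,3), (1,3), (1,4), (2,4)

α = atan 0.8 = 38.66°;  2α = 77.32°
n_0 = (-0.9336, -0.3582)
n_1 = (+0.3557, -0.9346)
n_2 = (+0.9813, -0.1924)
n_3 = (+0.1444, +0.9895)
n_4 = (-0.8716, +0.4902)
  (0,1): δ = 90.16°  ·
  (0,2): δ = 32.08°  ✓
  (0,3): δ = 60.71°  ✓
  (0,4): δ = 129.66°  ·
  (1,2): δ = 121.93°  ·
  (1,3): δ = 29.14°  ✓
  (1,4): δ = 39.81°  ✓
  (2,3): δ = 87.21°  ·
  (2,4): δ = 18.26°  ✓
  (3,4): δ = 111.05°  ·
antipodal pairs: 5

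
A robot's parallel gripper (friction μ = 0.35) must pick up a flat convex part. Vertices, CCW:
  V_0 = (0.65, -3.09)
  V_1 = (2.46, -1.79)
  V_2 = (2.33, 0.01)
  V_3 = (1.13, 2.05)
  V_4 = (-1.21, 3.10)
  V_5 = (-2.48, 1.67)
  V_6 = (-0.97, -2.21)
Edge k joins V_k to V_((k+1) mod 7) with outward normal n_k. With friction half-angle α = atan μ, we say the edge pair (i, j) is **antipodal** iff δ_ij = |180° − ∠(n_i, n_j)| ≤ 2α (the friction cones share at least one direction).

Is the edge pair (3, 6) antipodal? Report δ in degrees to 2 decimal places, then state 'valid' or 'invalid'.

α = atan 0.35 = 19.29°;  2α = 38.58°
edge 3: e_3 = (-2.34, +1.05);  n_3 = (+0.4094, +0.9124)
edge 6: e_6 = (+1.62, -0.88);  n_6 = (-0.4773, -0.8787)
∠(n_3, n_6) = 175.66°
δ = |180° − 175.66°| = 4.34°
4.34° ≤ 2α = 38.58°  →  valid

δ = 4.34°, valid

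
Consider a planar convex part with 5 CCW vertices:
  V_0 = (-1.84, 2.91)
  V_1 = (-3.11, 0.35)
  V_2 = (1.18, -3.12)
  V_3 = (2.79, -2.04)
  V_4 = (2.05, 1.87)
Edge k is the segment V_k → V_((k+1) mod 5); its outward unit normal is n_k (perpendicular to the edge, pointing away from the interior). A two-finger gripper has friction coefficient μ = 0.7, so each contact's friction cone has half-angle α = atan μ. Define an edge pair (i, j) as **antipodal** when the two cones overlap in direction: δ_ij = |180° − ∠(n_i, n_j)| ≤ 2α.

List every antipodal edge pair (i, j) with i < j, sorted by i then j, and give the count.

count = 5; pairs: (0,2), (0,3), (1,3), (1,4), (2,4)

α = atan 0.7 = 34.99°;  2α = 69.98°
n_0 = (-0.8958, +0.4444)
n_1 = (-0.6289, -0.7775)
n_2 = (+0.5571, -0.8305)
n_3 = (+0.9826, +0.1860)
n_4 = (+0.2583, +0.9661)
  (0,1): δ = 102.58°  ·
  (0,2): δ = 29.76°  ✓
  (0,3): δ = 37.10°  ✓
  (0,4): δ = 101.42°  ·
  (1,2): δ = 107.18°  ·
  (1,3): δ = 40.32°  ✓
  (1,4): δ = 24.00°  ✓
  (2,3): δ = 113.14°  ·
  (2,4): δ = 48.82°  ✓
  (3,4): δ = 115.69°  ·
antipodal pairs: 5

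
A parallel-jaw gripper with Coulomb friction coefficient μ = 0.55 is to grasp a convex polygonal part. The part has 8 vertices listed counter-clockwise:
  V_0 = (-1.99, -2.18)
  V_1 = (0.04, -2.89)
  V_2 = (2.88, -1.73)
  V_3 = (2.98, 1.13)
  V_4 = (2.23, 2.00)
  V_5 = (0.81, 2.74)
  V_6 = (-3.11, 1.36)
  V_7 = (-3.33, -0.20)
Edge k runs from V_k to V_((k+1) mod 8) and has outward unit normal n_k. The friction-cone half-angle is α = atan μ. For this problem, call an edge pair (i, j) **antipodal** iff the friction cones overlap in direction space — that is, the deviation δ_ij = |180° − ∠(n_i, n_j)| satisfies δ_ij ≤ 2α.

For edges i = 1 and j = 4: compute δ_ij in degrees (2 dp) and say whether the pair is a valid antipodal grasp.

α = atan 0.55 = 28.81°;  2α = 57.62°
edge 1: e_1 = (+2.84, +1.16);  n_1 = (+0.3781, -0.9258)
edge 4: e_4 = (-1.42, +0.74);  n_4 = (+0.4621, +0.8868)
∠(n_1, n_4) = 130.26°
δ = |180° − 130.26°| = 49.74°
49.74° ≤ 2α = 57.62°  →  valid

δ = 49.74°, valid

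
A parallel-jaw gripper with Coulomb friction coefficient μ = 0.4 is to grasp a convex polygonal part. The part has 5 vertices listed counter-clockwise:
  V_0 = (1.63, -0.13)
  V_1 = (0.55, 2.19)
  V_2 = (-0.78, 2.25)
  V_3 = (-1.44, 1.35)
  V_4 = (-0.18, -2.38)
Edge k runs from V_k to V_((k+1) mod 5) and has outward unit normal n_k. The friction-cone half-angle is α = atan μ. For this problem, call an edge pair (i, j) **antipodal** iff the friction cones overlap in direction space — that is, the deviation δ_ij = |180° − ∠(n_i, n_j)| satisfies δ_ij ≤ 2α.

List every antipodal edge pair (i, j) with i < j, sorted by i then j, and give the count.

α = atan 0.4 = 21.80°;  2α = 43.60°
n_0 = (+0.9066, +0.4220)
n_1 = (+0.0451, +0.9990)
n_2 = (-0.8064, +0.5914)
n_3 = (-0.9474, -0.3200)
n_4 = (+0.7792, -0.6268)
  (0,1): δ = 117.55°  ·
  (0,2): δ = 61.22°  ·
  (0,3): δ = 6.30°  ✓
  (0,4): δ = 116.22°  ·
  (1,2): δ = 123.67°  ·
  (1,3): δ = 68.75°  ·
  (1,4): δ = 53.77°  ·
  (2,3): δ = 125.08°  ·
  (2,4): δ = 2.56°  ✓
  (3,4): δ = 57.48°  ·
antipodal pairs: 2

count = 2; pairs: (0,3), (2,4)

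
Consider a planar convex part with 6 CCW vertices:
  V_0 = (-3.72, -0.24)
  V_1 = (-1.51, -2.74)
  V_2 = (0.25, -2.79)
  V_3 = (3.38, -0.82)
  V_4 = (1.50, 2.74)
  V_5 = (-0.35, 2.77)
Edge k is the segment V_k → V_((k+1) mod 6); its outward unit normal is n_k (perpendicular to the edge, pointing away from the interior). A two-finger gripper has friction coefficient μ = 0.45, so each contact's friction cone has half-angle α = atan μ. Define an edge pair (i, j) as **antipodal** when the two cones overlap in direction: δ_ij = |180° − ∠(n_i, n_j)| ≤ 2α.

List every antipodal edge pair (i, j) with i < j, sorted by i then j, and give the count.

α = atan 0.45 = 24.23°;  2α = 48.46°
n_0 = (-0.7492, -0.6623)
n_1 = (-0.0284, -0.9996)
n_2 = (+0.5327, -0.8463)
n_3 = (+0.8843, +0.4670)
n_4 = (+0.0162, +0.9999)
n_5 = (-0.6661, +0.7458)
  (0,1): δ = 133.10°  ·
  (0,2): δ = 99.29°  ·
  (0,3): δ = 13.64°  ✓
  (0,4): δ = 47.59°  ✓
  (0,5): δ = 90.29°  ·
  (1,2): δ = 146.19°  ·
  (1,3): δ = 60.53°  ·
  (1,4): δ = 0.70°  ✓
  (1,5): δ = 43.40°  ✓
  (2,3): δ = 94.35°  ·
  (2,4): δ = 33.12°  ✓
  (2,5): δ = 9.58°  ✓
  (3,4): δ = 118.77°  ·
  (3,5): δ = 76.07°  ·
  (4,5): δ = 137.30°  ·
antipodal pairs: 6

count = 6; pairs: (0,3), (0,4), (1,4), (1,5), (2,4), (2,5)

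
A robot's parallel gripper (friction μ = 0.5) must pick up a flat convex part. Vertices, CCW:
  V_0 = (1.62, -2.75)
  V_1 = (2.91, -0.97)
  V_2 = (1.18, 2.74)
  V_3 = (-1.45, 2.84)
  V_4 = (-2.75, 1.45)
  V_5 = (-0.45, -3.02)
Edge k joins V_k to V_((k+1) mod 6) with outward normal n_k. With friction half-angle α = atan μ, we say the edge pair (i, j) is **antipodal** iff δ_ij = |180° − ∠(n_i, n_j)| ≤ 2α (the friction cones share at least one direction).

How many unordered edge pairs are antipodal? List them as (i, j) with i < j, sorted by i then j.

count = 4; pairs: (0,3), (1,4), (2,5), (3,5)

α = atan 0.5 = 26.57°;  2α = 53.13°
n_0 = (+0.8097, -0.5868)
n_1 = (+0.9063, +0.4226)
n_2 = (+0.0380, +0.9993)
n_3 = (-0.7304, +0.6831)
n_4 = (-0.8892, -0.4575)
n_5 = (+0.1293, -0.9916)
  (0,1): δ = 119.07°  ·
  (0,2): δ = 56.25°  ·
  (0,3): δ = 7.15°  ✓
  (0,4): δ = 63.16°  ·
  (0,5): δ = 133.36°  ·
  (1,2): δ = 117.18°  ·
  (1,3): δ = 68.08°  ·
  (1,4): δ = 2.23°  ✓
  (1,5): δ = 72.43°  ·
  (2,3): δ = 130.91°  ·
  (2,4): δ = 60.59°  ·
  (2,5): δ = 9.61°  ✓
  (3,4): δ = 109.69°  ·
  (3,5): δ = 39.48°  ✓
  (4,5): δ = 109.80°  ·
antipodal pairs: 4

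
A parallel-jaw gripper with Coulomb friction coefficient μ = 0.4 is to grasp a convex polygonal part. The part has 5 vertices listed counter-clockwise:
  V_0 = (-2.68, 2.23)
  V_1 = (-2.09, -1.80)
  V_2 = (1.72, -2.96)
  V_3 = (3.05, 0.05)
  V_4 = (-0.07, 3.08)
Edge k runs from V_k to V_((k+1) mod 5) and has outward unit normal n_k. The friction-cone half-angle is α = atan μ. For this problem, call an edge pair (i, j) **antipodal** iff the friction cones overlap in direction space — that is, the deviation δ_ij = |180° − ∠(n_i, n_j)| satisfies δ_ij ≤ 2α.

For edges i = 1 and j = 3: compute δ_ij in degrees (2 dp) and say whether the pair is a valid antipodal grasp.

δ = 27.23°, valid

α = atan 0.4 = 21.80°;  2α = 43.60°
edge 1: e_1 = (+3.81, -1.16);  n_1 = (-0.2913, -0.9566)
edge 3: e_3 = (-3.12, +3.03);  n_3 = (+0.6967, +0.7174)
∠(n_1, n_3) = 152.77°
δ = |180° − 152.77°| = 27.23°
27.23° ≤ 2α = 43.60°  →  valid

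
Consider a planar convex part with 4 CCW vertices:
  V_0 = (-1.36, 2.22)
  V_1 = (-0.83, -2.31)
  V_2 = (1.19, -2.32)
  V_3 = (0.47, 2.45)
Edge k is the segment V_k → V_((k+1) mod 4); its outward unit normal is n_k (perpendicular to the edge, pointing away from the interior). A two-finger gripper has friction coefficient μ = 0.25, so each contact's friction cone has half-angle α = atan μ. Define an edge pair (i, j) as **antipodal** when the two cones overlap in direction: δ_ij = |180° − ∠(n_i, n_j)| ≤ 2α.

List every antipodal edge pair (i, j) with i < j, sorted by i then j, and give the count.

α = atan 0.25 = 14.04°;  2α = 28.07°
n_0 = (-0.9932, -0.1162)
n_1 = (-0.0050, -1.0000)
n_2 = (+0.9888, +0.1493)
n_3 = (-0.1247, +0.9922)
  (0,1): δ = 96.96°  ·
  (0,2): δ = 1.91°  ✓
  (0,3): δ = 90.49°  ·
  (1,2): δ = 81.13°  ·
  (1,3): δ = 7.45°  ✓
  (2,3): δ = 91.42°  ·
antipodal pairs: 2

count = 2; pairs: (0,2), (1,3)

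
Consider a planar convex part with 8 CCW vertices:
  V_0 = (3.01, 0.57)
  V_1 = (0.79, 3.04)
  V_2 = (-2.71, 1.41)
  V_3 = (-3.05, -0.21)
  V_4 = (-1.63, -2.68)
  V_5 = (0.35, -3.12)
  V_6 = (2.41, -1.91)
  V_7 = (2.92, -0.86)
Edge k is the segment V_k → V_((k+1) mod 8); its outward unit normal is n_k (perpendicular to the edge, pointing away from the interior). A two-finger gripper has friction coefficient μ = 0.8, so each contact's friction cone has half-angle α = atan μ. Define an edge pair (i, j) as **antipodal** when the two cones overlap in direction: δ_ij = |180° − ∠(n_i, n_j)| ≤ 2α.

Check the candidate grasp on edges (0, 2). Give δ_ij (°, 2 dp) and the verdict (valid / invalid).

α = atan 0.8 = 38.66°;  2α = 77.32°
edge 0: e_0 = (-2.22, +2.47);  n_0 = (+0.7437, +0.6685)
edge 2: e_2 = (-0.34, -1.62);  n_2 = (-0.9787, +0.2054)
∠(n_0, n_2) = 126.20°
δ = |180° − 126.20°| = 53.80°
53.80° ≤ 2α = 77.32°  →  valid

δ = 53.80°, valid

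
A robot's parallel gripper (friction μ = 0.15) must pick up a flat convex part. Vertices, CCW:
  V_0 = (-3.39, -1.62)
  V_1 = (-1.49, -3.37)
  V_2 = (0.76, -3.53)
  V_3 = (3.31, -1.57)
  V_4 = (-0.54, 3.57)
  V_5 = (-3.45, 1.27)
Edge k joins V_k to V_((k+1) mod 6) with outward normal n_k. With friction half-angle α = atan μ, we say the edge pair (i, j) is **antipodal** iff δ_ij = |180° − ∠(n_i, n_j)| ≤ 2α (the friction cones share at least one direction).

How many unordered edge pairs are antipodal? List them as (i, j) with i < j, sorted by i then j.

α = atan 0.15 = 8.53°;  2α = 17.06°
n_0 = (-0.6775, -0.7355)
n_1 = (-0.0709, -0.9975)
n_2 = (+0.6094, -0.7929)
n_3 = (+0.8004, +0.5995)
n_4 = (-0.6201, +0.7845)
n_5 = (-0.9998, -0.0208)
  (0,1): δ = 141.42°  ·
  (0,2): δ = 99.81°  ·
  (0,3): δ = 10.52°  ✓
  (0,4): δ = 80.97°  ·
  (0,5): δ = 133.84°  ·
  (1,2): δ = 138.39°  ·
  (1,3): δ = 49.10°  ·
  (1,4): δ = 42.39°  ·
  (1,5): δ = 95.26°  ·
  (2,3): δ = 90.71°  ·
  (2,4): δ = 0.78°  ✓
  (2,5): δ = 53.64°  ·
  (3,4): δ = 88.51°  ·
  (3,5): δ = 35.64°  ·
  (4,5): δ = 127.13°  ·
antipodal pairs: 2

count = 2; pairs: (0,3), (2,4)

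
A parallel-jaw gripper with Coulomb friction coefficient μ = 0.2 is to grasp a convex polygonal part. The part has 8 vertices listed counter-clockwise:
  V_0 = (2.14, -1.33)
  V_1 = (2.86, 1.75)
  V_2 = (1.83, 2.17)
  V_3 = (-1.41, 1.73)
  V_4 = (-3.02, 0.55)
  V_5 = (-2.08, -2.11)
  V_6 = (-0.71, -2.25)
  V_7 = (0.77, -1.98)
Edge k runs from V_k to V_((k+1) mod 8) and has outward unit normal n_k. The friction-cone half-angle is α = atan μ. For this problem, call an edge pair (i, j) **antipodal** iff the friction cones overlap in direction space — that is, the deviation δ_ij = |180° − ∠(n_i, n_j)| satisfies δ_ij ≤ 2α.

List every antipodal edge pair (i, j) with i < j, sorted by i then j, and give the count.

count = 5; pairs: (1,5), (2,5), (2,6), (2,7), (3,7)

α = atan 0.2 = 11.31°;  2α = 22.62°
n_0 = (+0.9737, -0.2276)
n_1 = (+0.3776, +0.9260)
n_2 = (-0.1346, +0.9909)
n_3 = (-0.5911, +0.8066)
n_4 = (-0.9429, -0.3332)
n_5 = (-0.1017, -0.9948)
n_6 = (+0.1795, -0.9838)
n_7 = (+0.4287, -0.9035)
  (0,1): δ = 99.03°  ·
  (0,2): δ = 69.11°  ·
  (0,3): δ = 40.60°  ·
  (0,4): δ = 32.62°  ·
  (0,5): δ = 97.32°  ·
  (0,6): δ = 113.50°  ·
  (0,7): δ = 128.54°  ·
  (1,2): δ = 150.08°  ·
  (1,3): δ = 121.58°  ·
  (1,4): δ = 48.35°  ·
  (1,5): δ = 16.35°  ✓
  (1,6): δ = 32.52°  ·
  (1,7): δ = 47.57°  ·
  (2,3): δ = 151.50°  ·
  (2,4): δ = 78.27°  ·
  (2,5): δ = 13.57°  ✓
  (2,6): δ = 2.61°  ✓
  (2,7): δ = 17.65°  ✓
  (3,4): δ = 106.78°  ·
  (3,5): δ = 42.07°  ·
  (3,6): δ = 25.90°  ·
  (3,7): δ = 10.86°  ✓
  (4,5): δ = 115.30°  ·
  (4,6): δ = 99.12°  ·
  (4,7): δ = 84.08°  ·
  (5,6): δ = 163.83°  ·
  (5,7): δ = 148.78°  ·
  (6,7): δ = 164.96°  ·
antipodal pairs: 5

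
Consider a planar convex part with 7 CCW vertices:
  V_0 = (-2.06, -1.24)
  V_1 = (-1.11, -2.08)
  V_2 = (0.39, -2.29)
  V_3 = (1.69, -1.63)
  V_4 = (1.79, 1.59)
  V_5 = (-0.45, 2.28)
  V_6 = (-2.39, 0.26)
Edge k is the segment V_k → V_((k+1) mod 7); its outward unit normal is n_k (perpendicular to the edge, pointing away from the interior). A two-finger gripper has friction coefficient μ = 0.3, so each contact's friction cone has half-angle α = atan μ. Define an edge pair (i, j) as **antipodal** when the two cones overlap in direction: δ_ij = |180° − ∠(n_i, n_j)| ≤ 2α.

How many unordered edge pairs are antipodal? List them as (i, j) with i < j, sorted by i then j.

count = 4; pairs: (0,4), (1,4), (2,5), (3,6)

α = atan 0.3 = 16.70°;  2α = 33.40°
n_0 = (-0.6624, -0.7491)
n_1 = (-0.1386, -0.9903)
n_2 = (+0.4527, -0.8917)
n_3 = (+0.9995, -0.0310)
n_4 = (+0.2944, +0.9557)
n_5 = (-0.7212, +0.6927)
n_6 = (-0.9766, -0.2149)
  (0,1): δ = 146.49°  ·
  (0,2): δ = 111.60°  ·
  (0,3): δ = 50.30°  ·
  (0,4): δ = 24.36°  ✓
  (0,5): δ = 87.64°  ·
  (0,6): δ = 143.89°  ·
  (1,2): δ = 145.11°  ·
  (1,3): δ = 83.81°  ·
  (1,4): δ = 9.15°  ✓
  (1,5): δ = 54.13°  ·
  (1,6): δ = 110.38°  ·
  (2,3): δ = 118.70°  ·
  (2,4): δ = 44.04°  ·
  (2,5): δ = 19.24°  ✓
  (2,6): δ = 75.49°  ·
  (3,4): δ = 105.34°  ·
  (3,5): δ = 42.06°  ·
  (3,6): δ = 14.19°  ✓
  (4,5): δ = 116.72°  ·
  (4,6): δ = 60.47°  ·
  (5,6): δ = 123.75°  ·
antipodal pairs: 4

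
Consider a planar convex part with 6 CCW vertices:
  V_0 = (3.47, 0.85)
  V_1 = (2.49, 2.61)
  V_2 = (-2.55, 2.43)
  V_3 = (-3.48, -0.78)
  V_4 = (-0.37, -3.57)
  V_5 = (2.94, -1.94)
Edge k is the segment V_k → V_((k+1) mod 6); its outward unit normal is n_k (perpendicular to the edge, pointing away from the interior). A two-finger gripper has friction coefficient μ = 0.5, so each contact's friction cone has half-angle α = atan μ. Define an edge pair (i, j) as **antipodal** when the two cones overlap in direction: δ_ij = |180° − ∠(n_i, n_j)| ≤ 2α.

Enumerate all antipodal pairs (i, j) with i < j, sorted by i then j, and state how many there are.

α = atan 0.5 = 26.57°;  2α = 53.13°
n_0 = (+0.8737, +0.4865)
n_1 = (-0.0357, +0.9994)
n_2 = (-0.9605, +0.2783)
n_3 = (-0.6678, -0.7444)
n_4 = (+0.4418, -0.8971)
n_5 = (+0.9824, -0.1866)
  (0,1): δ = 117.06°  ·
  (0,2): δ = 45.27°  ✓
  (0,3): δ = 18.99°  ✓
  (0,4): δ = 87.11°  ·
  (0,5): δ = 140.13°  ·
  (1,2): δ = 108.20°  ·
  (1,3): δ = 43.94°  ✓
  (1,4): δ = 24.17°  ✓
  (1,5): δ = 77.20°  ·
  (2,3): δ = 115.74°  ·
  (2,4): δ = 47.62°  ✓
  (2,5): δ = 5.40°  ✓
  (3,4): δ = 111.89°  ·
  (3,5): δ = 58.86°  ·
  (4,5): δ = 126.97°  ·
antipodal pairs: 6

count = 6; pairs: (0,2), (0,3), (1,3), (1,4), (2,4), (2,5)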